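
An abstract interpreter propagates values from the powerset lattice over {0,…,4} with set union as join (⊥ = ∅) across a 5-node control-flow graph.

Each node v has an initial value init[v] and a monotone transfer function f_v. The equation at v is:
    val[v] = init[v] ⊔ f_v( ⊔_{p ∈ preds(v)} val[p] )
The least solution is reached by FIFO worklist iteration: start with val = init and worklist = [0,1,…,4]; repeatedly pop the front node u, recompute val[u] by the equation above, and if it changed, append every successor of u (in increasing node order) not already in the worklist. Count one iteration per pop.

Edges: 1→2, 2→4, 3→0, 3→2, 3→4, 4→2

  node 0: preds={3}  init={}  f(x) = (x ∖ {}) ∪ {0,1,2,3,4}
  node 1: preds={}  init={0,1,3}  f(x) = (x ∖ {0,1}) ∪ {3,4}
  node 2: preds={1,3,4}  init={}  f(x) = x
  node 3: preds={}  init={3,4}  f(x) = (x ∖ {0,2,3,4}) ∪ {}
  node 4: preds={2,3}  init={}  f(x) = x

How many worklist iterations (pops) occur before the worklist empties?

Trace (6 dequeues):
  [1] u=0 | in {3,4} | out {0,1,2,3,4} | prev {} | push {}
  [2] u=1 | in {} | out {0,1,3,4} | prev {0,1,3} | push {}
  [3] u=2 | in {0,1,3,4} | out {0,1,3,4} | prev {} | push {}
  [4] u=3 | in {} | out {3,4} | ==
  [5] u=4 | in {0,1,3,4} | out {0,1,3,4} | prev {} | push {2}
  [6] u=2 | in {0,1,3,4} | out {0,1,3,4} | ==

Converged values:
  [0] {0,1,2,3,4}
  [1] {0,1,3,4}
  [2] {0,1,3,4}
  [3] {3,4}
  [4] {0,1,3,4}

6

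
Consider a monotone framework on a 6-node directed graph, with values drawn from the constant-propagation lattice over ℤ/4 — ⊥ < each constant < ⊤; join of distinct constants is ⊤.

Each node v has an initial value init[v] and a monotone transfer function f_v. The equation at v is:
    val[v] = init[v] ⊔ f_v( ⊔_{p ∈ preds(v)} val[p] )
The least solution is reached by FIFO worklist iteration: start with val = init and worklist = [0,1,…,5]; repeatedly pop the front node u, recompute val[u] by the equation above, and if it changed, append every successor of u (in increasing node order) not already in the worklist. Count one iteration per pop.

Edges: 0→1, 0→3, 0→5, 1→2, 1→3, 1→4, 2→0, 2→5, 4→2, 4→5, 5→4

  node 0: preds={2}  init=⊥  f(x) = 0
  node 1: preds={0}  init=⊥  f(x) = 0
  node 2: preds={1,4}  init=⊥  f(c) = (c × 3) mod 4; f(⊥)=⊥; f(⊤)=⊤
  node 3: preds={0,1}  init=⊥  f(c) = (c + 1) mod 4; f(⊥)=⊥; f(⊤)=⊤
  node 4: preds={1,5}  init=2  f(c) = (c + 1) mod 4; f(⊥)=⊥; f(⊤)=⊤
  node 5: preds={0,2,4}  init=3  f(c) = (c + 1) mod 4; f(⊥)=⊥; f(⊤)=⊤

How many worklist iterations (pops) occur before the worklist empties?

Trace (9 dequeues):
  [1] u=0 | in ⊥ | out 0 | prev ⊥ | push {}
  [2] u=1 | in 0 | out 0 | prev ⊥ | push {}
  [3] u=2 | in ⊤ | out ⊤ | prev ⊥ | push {0}
  [4] u=3 | in 0 | out 1 | prev ⊥ | push {}
  [5] u=4 | in ⊤ | out ⊤ | prev 2 | push {2}
  [6] u=5 | in ⊤ | out ⊤ | prev 3 | push {4}
  [7] u=0 | in ⊤ | out 0 | ==
  [8] u=2 | in ⊤ | out ⊤ | ==
  [9] u=4 | in ⊤ | out ⊤ | ==

Converged values:
  [0] 0
  [1] 0
  [2] ⊤
  [3] 1
  [4] ⊤
  [5] ⊤

9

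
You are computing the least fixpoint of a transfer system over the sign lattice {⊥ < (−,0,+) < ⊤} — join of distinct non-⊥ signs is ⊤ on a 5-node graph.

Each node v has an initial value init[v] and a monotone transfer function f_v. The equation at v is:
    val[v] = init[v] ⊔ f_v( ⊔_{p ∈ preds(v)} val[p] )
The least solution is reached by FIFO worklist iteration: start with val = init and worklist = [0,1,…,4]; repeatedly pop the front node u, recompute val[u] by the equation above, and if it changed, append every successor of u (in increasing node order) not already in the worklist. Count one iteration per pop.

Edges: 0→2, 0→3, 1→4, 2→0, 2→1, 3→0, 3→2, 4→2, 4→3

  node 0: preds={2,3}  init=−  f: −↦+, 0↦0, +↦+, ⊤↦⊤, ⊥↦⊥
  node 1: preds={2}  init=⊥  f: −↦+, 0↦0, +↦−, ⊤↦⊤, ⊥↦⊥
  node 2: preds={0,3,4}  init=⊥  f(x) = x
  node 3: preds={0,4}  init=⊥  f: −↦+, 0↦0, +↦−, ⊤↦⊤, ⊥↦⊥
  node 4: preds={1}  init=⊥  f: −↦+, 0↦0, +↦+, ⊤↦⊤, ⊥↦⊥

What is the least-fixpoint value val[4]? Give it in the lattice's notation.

Worklist (17 pops):
  #1 pop 0: in=⊥ → − (no change)
  #2 pop 1: in=⊥ → ⊥ (no change)
  #3 pop 2: in=− → − (was ⊥); enqueue [0,1]
  #4 pop 3: in=− → + (was ⊥); enqueue [2]
  #5 pop 4: in=⊥ → ⊥ (no change)
  #6 pop 0: in=⊤ → ⊤ (was −); enqueue [3]
  #7 pop 1: in=− → + (was ⊥); enqueue [4]
  #8 pop 2: in=⊤ → ⊤ (was −); enqueue [0,1]
  #9 pop 3: in=⊤ → ⊤ (was +); enqueue [2]
  #10 pop 4: in=+ → + (was ⊥); enqueue [3]
  #11 pop 0: in=⊤ → ⊤ (no change)
  #12 pop 1: in=⊤ → ⊤ (was +); enqueue [4]
  #13 pop 2: in=⊤ → ⊤ (no change)
  #14 pop 3: in=⊤ → ⊤ (no change)
  #15 pop 4: in=⊤ → ⊤ (was +); enqueue [2,3]
  #16 pop 2: in=⊤ → ⊤ (no change)
  #17 pop 3: in=⊤ → ⊤ (no change)

Fixpoint:
  val[0] = ⊤
  val[1] = ⊤
  val[2] = ⊤
  val[3] = ⊤
  val[4] = ⊤

⊤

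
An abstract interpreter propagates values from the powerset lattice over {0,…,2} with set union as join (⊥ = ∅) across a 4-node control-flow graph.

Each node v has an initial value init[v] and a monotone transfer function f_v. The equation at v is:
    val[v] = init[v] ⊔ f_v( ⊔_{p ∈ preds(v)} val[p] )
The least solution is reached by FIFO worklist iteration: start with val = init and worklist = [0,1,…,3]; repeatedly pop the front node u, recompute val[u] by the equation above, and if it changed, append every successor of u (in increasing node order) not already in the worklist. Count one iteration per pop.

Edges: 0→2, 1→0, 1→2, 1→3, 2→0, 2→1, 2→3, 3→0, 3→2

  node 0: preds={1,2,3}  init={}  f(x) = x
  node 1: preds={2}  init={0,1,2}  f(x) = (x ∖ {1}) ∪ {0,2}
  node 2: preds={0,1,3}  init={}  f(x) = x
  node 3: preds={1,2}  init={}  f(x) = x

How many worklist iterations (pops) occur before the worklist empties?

Trace (7 dequeues):
  [1] u=0 | in {0,1,2} | out {0,1,2} | prev {} | push {}
  [2] u=1 | in {} | out {0,1,2} | ==
  [3] u=2 | in {0,1,2} | out {0,1,2} | prev {} | push {0,1}
  [4] u=3 | in {0,1,2} | out {0,1,2} | prev {} | push {2}
  [5] u=0 | in {0,1,2} | out {0,1,2} | ==
  [6] u=1 | in {0,1,2} | out {0,1,2} | ==
  [7] u=2 | in {0,1,2} | out {0,1,2} | ==

Converged values:
  [0] {0,1,2}
  [1] {0,1,2}
  [2] {0,1,2}
  [3] {0,1,2}

7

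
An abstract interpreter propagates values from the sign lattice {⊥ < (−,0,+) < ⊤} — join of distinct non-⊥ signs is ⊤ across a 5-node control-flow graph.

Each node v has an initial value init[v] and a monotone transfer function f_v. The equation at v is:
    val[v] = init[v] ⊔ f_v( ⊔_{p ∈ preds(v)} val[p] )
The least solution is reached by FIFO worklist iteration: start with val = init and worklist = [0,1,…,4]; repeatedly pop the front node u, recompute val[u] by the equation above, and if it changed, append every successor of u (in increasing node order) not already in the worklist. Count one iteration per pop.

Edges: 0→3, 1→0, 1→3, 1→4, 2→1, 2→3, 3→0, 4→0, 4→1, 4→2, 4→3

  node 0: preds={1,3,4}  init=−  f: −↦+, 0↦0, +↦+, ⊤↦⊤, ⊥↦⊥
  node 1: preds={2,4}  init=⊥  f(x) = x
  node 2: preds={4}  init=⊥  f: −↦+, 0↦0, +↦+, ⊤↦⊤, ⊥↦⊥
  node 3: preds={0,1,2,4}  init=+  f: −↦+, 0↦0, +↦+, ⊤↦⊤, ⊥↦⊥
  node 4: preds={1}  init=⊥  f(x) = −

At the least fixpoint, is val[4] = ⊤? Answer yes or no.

no

Iteration log — 15 steps:
  step 1. node 0  ⊔preds=+  new=⊤  old=−  +wl: 
  step 2. node 1  ⊔preds=⊥  new=⊥  stable
  step 3. node 2  ⊔preds=⊥  new=⊥  stable
  step 4. node 3  ⊔preds=⊤  new=⊤  old=+  +wl: 0
  step 5. node 4  ⊔preds=⊥  new=−  old=⊥  +wl: 1,2,3
  step 6. node 0  ⊔preds=⊤  new=⊤  stable
  step 7. node 1  ⊔preds=−  new=−  old=⊥  +wl: 0,4
  step 8. node 2  ⊔preds=−  new=+  old=⊥  +wl: 1
  step 9. node 3  ⊔preds=⊤  new=⊤  stable
  step 10. node 0  ⊔preds=⊤  new=⊤  stable
  step 11. node 4  ⊔preds=−  new=−  stable
  step 12. node 1  ⊔preds=⊤  new=⊤  old=−  +wl: 0,3,4
  step 13. node 0  ⊔preds=⊤  new=⊤  stable
  step 14. node 3  ⊔preds=⊤  new=⊤  stable
  step 15. node 4  ⊔preds=⊤  new=−  stable

Least fixpoint reached:
  node 0: ⊤
  node 1: ⊤
  node 2: +
  node 3: ⊤
  node 4: −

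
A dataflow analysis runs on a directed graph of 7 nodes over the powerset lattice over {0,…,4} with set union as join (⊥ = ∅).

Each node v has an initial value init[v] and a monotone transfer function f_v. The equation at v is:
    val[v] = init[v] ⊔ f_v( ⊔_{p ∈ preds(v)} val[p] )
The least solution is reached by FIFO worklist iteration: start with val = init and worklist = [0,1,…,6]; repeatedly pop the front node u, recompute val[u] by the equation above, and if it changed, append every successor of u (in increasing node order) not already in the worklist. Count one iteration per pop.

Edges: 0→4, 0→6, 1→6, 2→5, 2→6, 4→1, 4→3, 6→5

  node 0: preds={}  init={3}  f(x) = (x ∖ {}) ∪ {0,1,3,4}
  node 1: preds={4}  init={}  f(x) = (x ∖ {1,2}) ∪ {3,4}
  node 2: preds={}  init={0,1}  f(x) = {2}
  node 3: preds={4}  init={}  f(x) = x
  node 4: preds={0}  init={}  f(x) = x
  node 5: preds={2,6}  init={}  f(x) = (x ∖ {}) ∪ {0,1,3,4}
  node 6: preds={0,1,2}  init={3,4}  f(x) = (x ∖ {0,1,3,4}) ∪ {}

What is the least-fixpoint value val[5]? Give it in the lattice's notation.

Trace (11 dequeues):
  [1] u=0 | in {} | out {0,1,3,4} | prev {3} | push {}
  [2] u=1 | in {} | out {3,4} | prev {} | push {}
  [3] u=2 | in {} | out {0,1,2} | prev {0,1} | push {}
  [4] u=3 | in {} | out {} | ==
  [5] u=4 | in {0,1,3,4} | out {0,1,3,4} | prev {} | push {1,3}
  [6] u=5 | in {0,1,2,3,4} | out {0,1,2,3,4} | prev {} | push {}
  [7] u=6 | in {0,1,2,3,4} | out {2,3,4} | prev {3,4} | push {5}
  [8] u=1 | in {0,1,3,4} | out {0,3,4} | prev {3,4} | push {6}
  [9] u=3 | in {0,1,3,4} | out {0,1,3,4} | prev {} | push {}
  [10] u=5 | in {0,1,2,3,4} | out {0,1,2,3,4} | ==
  [11] u=6 | in {0,1,2,3,4} | out {2,3,4} | ==

Converged values:
  [0] {0,1,3,4}
  [1] {0,3,4}
  [2] {0,1,2}
  [3] {0,1,3,4}
  [4] {0,1,3,4}
  [5] {0,1,2,3,4}
  [6] {2,3,4}

{0,1,2,3,4}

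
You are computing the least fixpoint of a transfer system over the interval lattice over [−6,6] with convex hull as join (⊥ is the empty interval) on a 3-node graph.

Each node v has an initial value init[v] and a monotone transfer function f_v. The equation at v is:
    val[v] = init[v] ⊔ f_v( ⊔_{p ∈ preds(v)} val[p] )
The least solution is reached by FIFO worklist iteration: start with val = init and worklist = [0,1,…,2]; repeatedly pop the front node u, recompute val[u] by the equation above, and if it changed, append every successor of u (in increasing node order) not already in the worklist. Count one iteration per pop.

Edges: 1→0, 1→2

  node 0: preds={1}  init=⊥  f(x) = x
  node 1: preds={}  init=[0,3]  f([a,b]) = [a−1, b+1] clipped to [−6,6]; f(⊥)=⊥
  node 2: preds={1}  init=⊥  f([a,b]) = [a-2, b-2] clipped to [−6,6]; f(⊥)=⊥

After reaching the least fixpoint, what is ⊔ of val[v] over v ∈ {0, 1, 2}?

Worklist (3 pops):
  #1 pop 0: in=[0,3] → [0,3] (was ⊥); enqueue []
  #2 pop 1: in=⊥ → [0,3] (no change)
  #3 pop 2: in=[0,3] → [-2,1] (was ⊥); enqueue []

Fixpoint:
  val[0] = [0,3]
  val[1] = [0,3]
  val[2] = [-2,1]

[-2,3]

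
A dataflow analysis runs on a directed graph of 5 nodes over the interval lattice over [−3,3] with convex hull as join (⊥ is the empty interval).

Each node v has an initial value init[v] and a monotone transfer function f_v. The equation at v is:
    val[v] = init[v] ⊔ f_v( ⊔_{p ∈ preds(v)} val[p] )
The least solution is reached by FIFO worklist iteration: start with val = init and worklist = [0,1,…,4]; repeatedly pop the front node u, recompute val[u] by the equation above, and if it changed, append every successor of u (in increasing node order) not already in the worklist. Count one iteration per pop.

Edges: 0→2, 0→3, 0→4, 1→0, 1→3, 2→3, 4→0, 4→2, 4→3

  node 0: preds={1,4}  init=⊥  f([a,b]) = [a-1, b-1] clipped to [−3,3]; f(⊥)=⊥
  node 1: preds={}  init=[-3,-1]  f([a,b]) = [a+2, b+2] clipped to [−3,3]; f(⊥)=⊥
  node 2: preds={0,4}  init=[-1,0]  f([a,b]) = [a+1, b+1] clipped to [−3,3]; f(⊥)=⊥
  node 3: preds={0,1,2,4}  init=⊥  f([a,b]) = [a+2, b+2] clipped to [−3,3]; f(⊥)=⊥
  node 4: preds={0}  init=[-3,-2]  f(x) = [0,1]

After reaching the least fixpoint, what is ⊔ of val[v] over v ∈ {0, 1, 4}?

[-3,1]

Iteration log — 9 steps:
  step 1. node 0  ⊔preds=[-3,-1]  new=[-3,-2]  old=⊥  +wl: 
  step 2. node 1  ⊔preds=⊥  new=[-3,-1]  stable
  step 3. node 2  ⊔preds=[-3,-2]  new=[-2,0]  old=[-1,0]  +wl: 
  step 4. node 3  ⊔preds=[-3,0]  new=[-1,2]  old=⊥  +wl: 
  step 5. node 4  ⊔preds=[-3,-2]  new=[-3,1]  old=[-3,-2]  +wl: 0,2,3
  step 6. node 0  ⊔preds=[-3,1]  new=[-3,0]  old=[-3,-2]  +wl: 4
  step 7. node 2  ⊔preds=[-3,1]  new=[-2,2]  old=[-2,0]  +wl: 
  step 8. node 3  ⊔preds=[-3,2]  new=[-1,3]  old=[-1,2]  +wl: 
  step 9. node 4  ⊔preds=[-3,0]  new=[-3,1]  stable

Least fixpoint reached:
  node 0: [-3,0]
  node 1: [-3,-1]
  node 2: [-2,2]
  node 3: [-1,3]
  node 4: [-3,1]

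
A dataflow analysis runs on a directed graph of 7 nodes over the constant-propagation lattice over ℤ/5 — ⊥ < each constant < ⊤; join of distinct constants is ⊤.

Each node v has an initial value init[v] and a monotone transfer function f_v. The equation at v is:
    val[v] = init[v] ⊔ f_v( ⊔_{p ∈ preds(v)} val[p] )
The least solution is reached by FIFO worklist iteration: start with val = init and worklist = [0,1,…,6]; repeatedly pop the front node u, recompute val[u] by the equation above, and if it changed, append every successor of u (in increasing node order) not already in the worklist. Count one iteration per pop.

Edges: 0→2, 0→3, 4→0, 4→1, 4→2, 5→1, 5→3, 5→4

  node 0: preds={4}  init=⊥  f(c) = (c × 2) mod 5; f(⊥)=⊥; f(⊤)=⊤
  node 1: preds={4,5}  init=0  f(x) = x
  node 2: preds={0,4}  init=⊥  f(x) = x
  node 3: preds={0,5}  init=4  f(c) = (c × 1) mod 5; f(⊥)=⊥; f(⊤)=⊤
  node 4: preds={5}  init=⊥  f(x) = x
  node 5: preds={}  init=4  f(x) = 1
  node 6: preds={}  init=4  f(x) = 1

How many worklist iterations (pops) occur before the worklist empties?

16

Iteration log — 16 steps:
  step 1. node 0  ⊔preds=⊥  new=⊥  stable
  step 2. node 1  ⊔preds=4  new=⊤  old=0  +wl: 
  step 3. node 2  ⊔preds=⊥  new=⊥  stable
  step 4. node 3  ⊔preds=4  new=4  stable
  step 5. node 4  ⊔preds=4  new=4  old=⊥  +wl: 0,1,2
  step 6. node 5  ⊔preds=⊥  new=⊤  old=4  +wl: 3,4
  step 7. node 6  ⊔preds=⊥  new=⊤  old=4  +wl: 
  step 8. node 0  ⊔preds=4  new=3  old=⊥  +wl: 
  step 9. node 1  ⊔preds=⊤  new=⊤  stable
  step 10. node 2  ⊔preds=⊤  new=⊤  old=⊥  +wl: 
  step 11. node 3  ⊔preds=⊤  new=⊤  old=4  +wl: 
  step 12. node 4  ⊔preds=⊤  new=⊤  old=4  +wl: 0,1,2
  step 13. node 0  ⊔preds=⊤  new=⊤  old=3  +wl: 3
  step 14. node 1  ⊔preds=⊤  new=⊤  stable
  step 15. node 2  ⊔preds=⊤  new=⊤  stable
  step 16. node 3  ⊔preds=⊤  new=⊤  stable

Least fixpoint reached:
  node 0: ⊤
  node 1: ⊤
  node 2: ⊤
  node 3: ⊤
  node 4: ⊤
  node 5: ⊤
  node 6: ⊤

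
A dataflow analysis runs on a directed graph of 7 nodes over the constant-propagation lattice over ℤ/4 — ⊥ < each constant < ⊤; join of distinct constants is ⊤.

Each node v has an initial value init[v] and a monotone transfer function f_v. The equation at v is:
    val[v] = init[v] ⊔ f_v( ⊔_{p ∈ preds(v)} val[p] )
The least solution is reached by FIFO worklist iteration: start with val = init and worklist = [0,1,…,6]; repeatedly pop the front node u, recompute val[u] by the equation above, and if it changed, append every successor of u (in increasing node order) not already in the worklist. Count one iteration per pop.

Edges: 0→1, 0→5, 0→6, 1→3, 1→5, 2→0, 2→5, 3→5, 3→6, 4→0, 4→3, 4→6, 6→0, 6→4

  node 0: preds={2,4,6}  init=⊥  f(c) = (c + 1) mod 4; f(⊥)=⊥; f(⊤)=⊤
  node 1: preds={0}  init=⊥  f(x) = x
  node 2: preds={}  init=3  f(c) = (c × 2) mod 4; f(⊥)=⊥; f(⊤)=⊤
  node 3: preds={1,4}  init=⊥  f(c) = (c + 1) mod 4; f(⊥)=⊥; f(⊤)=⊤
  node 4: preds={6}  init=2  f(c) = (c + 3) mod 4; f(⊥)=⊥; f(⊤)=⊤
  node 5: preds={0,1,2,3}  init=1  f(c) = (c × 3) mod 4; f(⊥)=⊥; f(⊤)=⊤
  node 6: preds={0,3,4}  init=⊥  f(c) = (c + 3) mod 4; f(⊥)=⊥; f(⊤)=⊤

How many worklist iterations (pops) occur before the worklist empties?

Trace (12 dequeues):
  [1] u=0 | in ⊤ | out ⊤ | prev ⊥ | push {}
  [2] u=1 | in ⊤ | out ⊤ | prev ⊥ | push {}
  [3] u=2 | in ⊥ | out 3 | ==
  [4] u=3 | in ⊤ | out ⊤ | prev ⊥ | push {}
  [5] u=4 | in ⊥ | out 2 | ==
  [6] u=5 | in ⊤ | out ⊤ | prev 1 | push {}
  [7] u=6 | in ⊤ | out ⊤ | prev ⊥ | push {0,4}
  [8] u=0 | in ⊤ | out ⊤ | ==
  [9] u=4 | in ⊤ | out ⊤ | prev 2 | push {0,3,6}
  [10] u=0 | in ⊤ | out ⊤ | ==
  [11] u=3 | in ⊤ | out ⊤ | ==
  [12] u=6 | in ⊤ | out ⊤ | ==

Converged values:
  [0] ⊤
  [1] ⊤
  [2] 3
  [3] ⊤
  [4] ⊤
  [5] ⊤
  [6] ⊤

12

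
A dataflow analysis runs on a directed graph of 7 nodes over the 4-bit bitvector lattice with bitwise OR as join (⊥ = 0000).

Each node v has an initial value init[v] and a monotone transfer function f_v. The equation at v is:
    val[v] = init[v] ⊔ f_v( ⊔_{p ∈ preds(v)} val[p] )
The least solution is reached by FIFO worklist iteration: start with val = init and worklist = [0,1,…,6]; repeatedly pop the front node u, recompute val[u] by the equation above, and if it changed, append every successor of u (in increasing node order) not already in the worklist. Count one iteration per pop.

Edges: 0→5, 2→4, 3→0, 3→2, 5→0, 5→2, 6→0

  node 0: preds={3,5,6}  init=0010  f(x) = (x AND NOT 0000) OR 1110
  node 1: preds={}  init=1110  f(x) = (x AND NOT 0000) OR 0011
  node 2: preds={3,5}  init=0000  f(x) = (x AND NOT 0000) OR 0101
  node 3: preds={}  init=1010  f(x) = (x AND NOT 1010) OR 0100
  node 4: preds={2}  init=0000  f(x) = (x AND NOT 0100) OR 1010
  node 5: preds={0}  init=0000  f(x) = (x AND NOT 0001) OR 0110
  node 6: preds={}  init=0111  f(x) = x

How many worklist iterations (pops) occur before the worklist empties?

Iteration log — 9 steps:
  step 1. node 0  ⊔preds=1111  new=1111  old=0010  +wl: 
  step 2. node 1  ⊔preds=0000  new=1111  old=1110  +wl: 
  step 3. node 2  ⊔preds=1010  new=1111  old=0000  +wl: 
  step 4. node 3  ⊔preds=0000  new=1110  old=1010  +wl: 0,2
  step 5. node 4  ⊔preds=1111  new=1011  old=0000  +wl: 
  step 6. node 5  ⊔preds=1111  new=1110  old=0000  +wl: 
  step 7. node 6  ⊔preds=0000  new=0111  stable
  step 8. node 0  ⊔preds=1111  new=1111  stable
  step 9. node 2  ⊔preds=1110  new=1111  stable

Least fixpoint reached:
  node 0: 1111
  node 1: 1111
  node 2: 1111
  node 3: 1110
  node 4: 1011
  node 5: 1110
  node 6: 0111

9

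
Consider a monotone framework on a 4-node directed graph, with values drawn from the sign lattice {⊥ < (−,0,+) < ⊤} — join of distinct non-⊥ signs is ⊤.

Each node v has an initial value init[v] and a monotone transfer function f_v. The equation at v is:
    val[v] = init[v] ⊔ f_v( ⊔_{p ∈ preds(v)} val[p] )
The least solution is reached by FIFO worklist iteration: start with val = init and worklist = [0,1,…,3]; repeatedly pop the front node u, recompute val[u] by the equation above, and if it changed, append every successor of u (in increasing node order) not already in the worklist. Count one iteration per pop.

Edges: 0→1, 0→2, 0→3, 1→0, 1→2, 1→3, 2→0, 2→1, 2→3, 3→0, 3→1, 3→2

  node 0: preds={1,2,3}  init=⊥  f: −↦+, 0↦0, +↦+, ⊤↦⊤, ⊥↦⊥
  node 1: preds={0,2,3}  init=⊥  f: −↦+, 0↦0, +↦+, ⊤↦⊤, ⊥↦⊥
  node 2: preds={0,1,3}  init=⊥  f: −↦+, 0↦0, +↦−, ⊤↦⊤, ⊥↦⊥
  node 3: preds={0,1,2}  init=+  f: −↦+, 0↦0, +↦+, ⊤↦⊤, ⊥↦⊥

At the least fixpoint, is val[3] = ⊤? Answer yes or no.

yes

Trace (10 dequeues):
  [1] u=0 | in + | out + | prev ⊥ | push {}
  [2] u=1 | in + | out + | prev ⊥ | push {0}
  [3] u=2 | in + | out − | prev ⊥ | push {1}
  [4] u=3 | in ⊤ | out ⊤ | prev + | push {2}
  [5] u=0 | in ⊤ | out ⊤ | prev + | push {3}
  [6] u=1 | in ⊤ | out ⊤ | prev + | push {0}
  [7] u=2 | in ⊤ | out ⊤ | prev − | push {1}
  [8] u=3 | in ⊤ | out ⊤ | ==
  [9] u=0 | in ⊤ | out ⊤ | ==
  [10] u=1 | in ⊤ | out ⊤ | ==

Converged values:
  [0] ⊤
  [1] ⊤
  [2] ⊤
  [3] ⊤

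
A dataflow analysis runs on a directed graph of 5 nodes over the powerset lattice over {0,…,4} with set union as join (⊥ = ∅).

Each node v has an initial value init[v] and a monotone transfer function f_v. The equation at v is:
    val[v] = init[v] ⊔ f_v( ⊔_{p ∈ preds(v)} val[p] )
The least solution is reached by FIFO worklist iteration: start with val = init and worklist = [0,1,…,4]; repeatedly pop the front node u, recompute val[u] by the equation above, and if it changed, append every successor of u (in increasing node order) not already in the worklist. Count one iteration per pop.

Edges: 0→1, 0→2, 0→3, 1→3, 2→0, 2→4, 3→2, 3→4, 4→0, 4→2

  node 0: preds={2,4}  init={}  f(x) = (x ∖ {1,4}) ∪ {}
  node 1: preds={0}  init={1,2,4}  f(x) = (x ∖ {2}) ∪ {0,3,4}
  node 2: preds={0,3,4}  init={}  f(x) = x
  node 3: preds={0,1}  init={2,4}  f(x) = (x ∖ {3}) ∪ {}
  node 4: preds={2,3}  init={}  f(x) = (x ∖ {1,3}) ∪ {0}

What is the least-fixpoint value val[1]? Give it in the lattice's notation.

Worklist (11 pops):
  #1 pop 0: in={} → {} (no change)
  #2 pop 1: in={} → {0,1,2,3,4} (was {1,2,4}); enqueue []
  #3 pop 2: in={2,4} → {2,4} (was {}); enqueue [0]
  #4 pop 3: in={0,1,2,3,4} → {0,1,2,4} (was {2,4}); enqueue [2]
  #5 pop 4: in={0,1,2,4} → {0,2,4} (was {}); enqueue []
  #6 pop 0: in={0,2,4} → {0,2} (was {}); enqueue [1,3]
  #7 pop 2: in={0,1,2,4} → {0,1,2,4} (was {2,4}); enqueue [0,4]
  #8 pop 1: in={0,2} → {0,1,2,3,4} (no change)
  #9 pop 3: in={0,1,2,3,4} → {0,1,2,4} (no change)
  #10 pop 0: in={0,1,2,4} → {0,2} (no change)
  #11 pop 4: in={0,1,2,4} → {0,2,4} (no change)

Fixpoint:
  val[0] = {0,2}
  val[1] = {0,1,2,3,4}
  val[2] = {0,1,2,4}
  val[3] = {0,1,2,4}
  val[4] = {0,2,4}

{0,1,2,3,4}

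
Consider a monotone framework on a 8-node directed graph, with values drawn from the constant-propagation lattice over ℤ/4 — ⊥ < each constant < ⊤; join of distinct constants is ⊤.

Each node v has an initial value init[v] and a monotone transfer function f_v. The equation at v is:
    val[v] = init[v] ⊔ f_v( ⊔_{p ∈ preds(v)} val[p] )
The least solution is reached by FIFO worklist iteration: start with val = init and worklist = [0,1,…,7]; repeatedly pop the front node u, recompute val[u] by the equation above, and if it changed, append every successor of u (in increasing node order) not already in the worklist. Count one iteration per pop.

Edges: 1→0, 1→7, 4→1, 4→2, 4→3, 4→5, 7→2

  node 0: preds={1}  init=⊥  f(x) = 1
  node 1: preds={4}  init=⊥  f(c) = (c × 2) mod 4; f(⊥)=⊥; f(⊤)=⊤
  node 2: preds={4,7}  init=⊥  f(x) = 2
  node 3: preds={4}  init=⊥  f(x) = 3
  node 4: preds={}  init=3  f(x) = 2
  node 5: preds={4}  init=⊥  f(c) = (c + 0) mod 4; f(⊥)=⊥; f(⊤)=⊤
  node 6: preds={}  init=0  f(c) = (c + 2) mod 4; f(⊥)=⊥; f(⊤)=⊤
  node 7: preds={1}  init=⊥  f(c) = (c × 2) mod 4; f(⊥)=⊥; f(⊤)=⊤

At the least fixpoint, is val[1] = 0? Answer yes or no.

no

Trace (15 dequeues):
  [1] u=0 | in ⊥ | out 1 | prev ⊥ | push {}
  [2] u=1 | in 3 | out 2 | prev ⊥ | push {0}
  [3] u=2 | in 3 | out 2 | prev ⊥ | push {}
  [4] u=3 | in 3 | out 3 | prev ⊥ | push {}
  [5] u=4 | in ⊥ | out ⊤ | prev 3 | push {1,2,3}
  [6] u=5 | in ⊤ | out ⊤ | prev ⊥ | push {}
  [7] u=6 | in ⊥ | out 0 | ==
  [8] u=7 | in 2 | out 0 | prev ⊥ | push {}
  [9] u=0 | in 2 | out 1 | ==
  [10] u=1 | in ⊤ | out ⊤ | prev 2 | push {0,7}
  [11] u=2 | in ⊤ | out 2 | ==
  [12] u=3 | in ⊤ | out 3 | ==
  [13] u=0 | in ⊤ | out 1 | ==
  [14] u=7 | in ⊤ | out ⊤ | prev 0 | push {2}
  [15] u=2 | in ⊤ | out 2 | ==

Converged values:
  [0] 1
  [1] ⊤
  [2] 2
  [3] 3
  [4] ⊤
  [5] ⊤
  [6] 0
  [7] ⊤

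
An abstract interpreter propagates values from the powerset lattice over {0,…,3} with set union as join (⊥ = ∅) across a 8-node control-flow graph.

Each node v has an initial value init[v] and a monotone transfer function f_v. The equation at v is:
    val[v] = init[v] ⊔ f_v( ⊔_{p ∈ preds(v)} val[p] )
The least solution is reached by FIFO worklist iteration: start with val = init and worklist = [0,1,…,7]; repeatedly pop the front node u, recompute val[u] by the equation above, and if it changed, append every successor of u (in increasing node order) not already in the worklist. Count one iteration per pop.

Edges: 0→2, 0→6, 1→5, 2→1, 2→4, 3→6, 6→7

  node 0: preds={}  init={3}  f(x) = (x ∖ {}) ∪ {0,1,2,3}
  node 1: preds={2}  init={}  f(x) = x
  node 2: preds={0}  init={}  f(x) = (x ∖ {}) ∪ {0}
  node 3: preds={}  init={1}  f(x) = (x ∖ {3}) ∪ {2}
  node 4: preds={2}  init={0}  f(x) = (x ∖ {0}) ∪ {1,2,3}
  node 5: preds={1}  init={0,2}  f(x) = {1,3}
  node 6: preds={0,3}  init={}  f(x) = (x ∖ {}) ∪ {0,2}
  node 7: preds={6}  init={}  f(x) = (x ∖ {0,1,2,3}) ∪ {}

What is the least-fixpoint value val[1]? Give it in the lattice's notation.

Trace (10 dequeues):
  [1] u=0 | in {} | out {0,1,2,3} | prev {3} | push {}
  [2] u=1 | in {} | out {} | ==
  [3] u=2 | in {0,1,2,3} | out {0,1,2,3} | prev {} | push {1}
  [4] u=3 | in {} | out {1,2} | prev {1} | push {}
  [5] u=4 | in {0,1,2,3} | out {0,1,2,3} | prev {0} | push {}
  [6] u=5 | in {} | out {0,1,2,3} | prev {0,2} | push {}
  [7] u=6 | in {0,1,2,3} | out {0,1,2,3} | prev {} | push {}
  [8] u=7 | in {0,1,2,3} | out {} | ==
  [9] u=1 | in {0,1,2,3} | out {0,1,2,3} | prev {} | push {5}
  [10] u=5 | in {0,1,2,3} | out {0,1,2,3} | ==

Converged values:
  [0] {0,1,2,3}
  [1] {0,1,2,3}
  [2] {0,1,2,3}
  [3] {1,2}
  [4] {0,1,2,3}
  [5] {0,1,2,3}
  [6] {0,1,2,3}
  [7] {}

{0,1,2,3}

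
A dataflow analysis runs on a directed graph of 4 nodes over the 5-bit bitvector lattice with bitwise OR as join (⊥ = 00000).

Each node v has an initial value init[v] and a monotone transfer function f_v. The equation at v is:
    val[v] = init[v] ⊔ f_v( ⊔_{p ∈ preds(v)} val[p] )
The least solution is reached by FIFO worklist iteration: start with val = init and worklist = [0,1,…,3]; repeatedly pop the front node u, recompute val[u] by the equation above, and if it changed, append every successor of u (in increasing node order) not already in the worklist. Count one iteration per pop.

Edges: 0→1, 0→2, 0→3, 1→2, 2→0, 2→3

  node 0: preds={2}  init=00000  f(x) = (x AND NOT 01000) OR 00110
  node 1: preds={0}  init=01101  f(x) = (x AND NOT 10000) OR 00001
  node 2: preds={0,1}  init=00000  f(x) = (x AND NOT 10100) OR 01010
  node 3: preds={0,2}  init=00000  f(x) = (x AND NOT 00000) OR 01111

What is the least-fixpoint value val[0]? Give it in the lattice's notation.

Iteration log — 8 steps:
  step 1. node 0  ⊔preds=00000  new=00110  old=00000  +wl: 
  step 2. node 1  ⊔preds=00110  new=01111  old=01101  +wl: 
  step 3. node 2  ⊔preds=01111  new=01011  old=00000  +wl: 0
  step 4. node 3  ⊔preds=01111  new=01111  old=00000  +wl: 
  step 5. node 0  ⊔preds=01011  new=00111  old=00110  +wl: 1,2,3
  step 6. node 1  ⊔preds=00111  new=01111  stable
  step 7. node 2  ⊔preds=01111  new=01011  stable
  step 8. node 3  ⊔preds=01111  new=01111  stable

Least fixpoint reached:
  node 0: 00111
  node 1: 01111
  node 2: 01011
  node 3: 01111

00111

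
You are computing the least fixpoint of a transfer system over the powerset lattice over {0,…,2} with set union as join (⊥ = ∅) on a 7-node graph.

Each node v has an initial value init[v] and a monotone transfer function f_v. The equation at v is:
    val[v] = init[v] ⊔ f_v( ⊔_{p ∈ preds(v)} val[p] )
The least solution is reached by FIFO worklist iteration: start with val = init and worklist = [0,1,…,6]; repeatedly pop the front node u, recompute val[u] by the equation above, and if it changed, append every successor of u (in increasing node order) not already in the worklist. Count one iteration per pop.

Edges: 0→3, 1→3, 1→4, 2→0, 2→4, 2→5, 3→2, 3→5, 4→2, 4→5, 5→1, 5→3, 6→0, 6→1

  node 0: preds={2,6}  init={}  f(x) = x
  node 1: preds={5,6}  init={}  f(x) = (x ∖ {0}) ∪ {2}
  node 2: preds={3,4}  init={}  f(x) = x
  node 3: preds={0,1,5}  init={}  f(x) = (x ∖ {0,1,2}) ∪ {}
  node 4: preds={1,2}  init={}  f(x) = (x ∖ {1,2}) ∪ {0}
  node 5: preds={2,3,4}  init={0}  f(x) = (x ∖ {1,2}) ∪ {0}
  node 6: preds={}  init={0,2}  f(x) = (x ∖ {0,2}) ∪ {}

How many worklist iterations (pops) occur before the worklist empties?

Worklist (11 pops):
  #1 pop 0: in={0,2} → {0,2} (was {}); enqueue []
  #2 pop 1: in={0,2} → {2} (was {}); enqueue []
  #3 pop 2: in={} → {} (no change)
  #4 pop 3: in={0,2} → {} (no change)
  #5 pop 4: in={2} → {0} (was {}); enqueue [2]
  #6 pop 5: in={0} → {0} (no change)
  #7 pop 6: in={} → {0,2} (no change)
  #8 pop 2: in={0} → {0} (was {}); enqueue [0,4,5]
  #9 pop 0: in={0,2} → {0,2} (no change)
  #10 pop 4: in={0,2} → {0} (no change)
  #11 pop 5: in={0} → {0} (no change)

Fixpoint:
  val[0] = {0,2}
  val[1] = {2}
  val[2] = {0}
  val[3] = {}
  val[4] = {0}
  val[5] = {0}
  val[6] = {0,2}

11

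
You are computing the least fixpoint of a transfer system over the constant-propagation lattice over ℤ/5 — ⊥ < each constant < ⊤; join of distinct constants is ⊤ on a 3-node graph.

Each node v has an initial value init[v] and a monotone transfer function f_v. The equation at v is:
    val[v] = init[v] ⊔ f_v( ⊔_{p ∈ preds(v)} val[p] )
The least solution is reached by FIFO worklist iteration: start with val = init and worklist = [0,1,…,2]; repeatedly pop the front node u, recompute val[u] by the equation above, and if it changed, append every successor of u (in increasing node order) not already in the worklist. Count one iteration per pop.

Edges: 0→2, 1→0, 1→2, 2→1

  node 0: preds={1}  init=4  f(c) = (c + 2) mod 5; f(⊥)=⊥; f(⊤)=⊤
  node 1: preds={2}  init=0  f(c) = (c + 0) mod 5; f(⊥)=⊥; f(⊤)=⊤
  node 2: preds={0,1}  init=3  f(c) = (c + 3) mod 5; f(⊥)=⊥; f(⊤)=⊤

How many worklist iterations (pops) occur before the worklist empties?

5

Iteration log — 5 steps:
  step 1. node 0  ⊔preds=0  new=⊤  old=4  +wl: 
  step 2. node 1  ⊔preds=3  new=⊤  old=0  +wl: 0
  step 3. node 2  ⊔preds=⊤  new=⊤  old=3  +wl: 1
  step 4. node 0  ⊔preds=⊤  new=⊤  stable
  step 5. node 1  ⊔preds=⊤  new=⊤  stable

Least fixpoint reached:
  node 0: ⊤
  node 1: ⊤
  node 2: ⊤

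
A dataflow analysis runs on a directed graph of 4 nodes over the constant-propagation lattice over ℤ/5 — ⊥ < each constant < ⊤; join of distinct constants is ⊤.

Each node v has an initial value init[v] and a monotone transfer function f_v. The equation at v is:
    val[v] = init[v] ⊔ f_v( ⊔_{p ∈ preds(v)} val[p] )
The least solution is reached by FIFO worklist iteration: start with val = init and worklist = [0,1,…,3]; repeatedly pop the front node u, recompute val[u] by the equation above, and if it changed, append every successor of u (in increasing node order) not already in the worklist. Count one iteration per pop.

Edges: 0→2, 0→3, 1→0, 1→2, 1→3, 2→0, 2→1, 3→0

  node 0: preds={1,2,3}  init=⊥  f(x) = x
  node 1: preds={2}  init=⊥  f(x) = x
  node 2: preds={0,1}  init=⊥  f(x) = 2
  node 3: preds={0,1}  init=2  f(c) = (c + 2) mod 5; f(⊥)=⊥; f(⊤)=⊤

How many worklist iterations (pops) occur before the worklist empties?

9

Trace (9 dequeues):
  [1] u=0 | in 2 | out 2 | prev ⊥ | push {}
  [2] u=1 | in ⊥ | out ⊥ | ==
  [3] u=2 | in 2 | out 2 | prev ⊥ | push {0,1}
  [4] u=3 | in 2 | out ⊤ | prev 2 | push {}
  [5] u=0 | in ⊤ | out ⊤ | prev 2 | push {2,3}
  [6] u=1 | in 2 | out 2 | prev ⊥ | push {0}
  [7] u=2 | in ⊤ | out 2 | ==
  [8] u=3 | in ⊤ | out ⊤ | ==
  [9] u=0 | in ⊤ | out ⊤ | ==

Converged values:
  [0] ⊤
  [1] 2
  [2] 2
  [3] ⊤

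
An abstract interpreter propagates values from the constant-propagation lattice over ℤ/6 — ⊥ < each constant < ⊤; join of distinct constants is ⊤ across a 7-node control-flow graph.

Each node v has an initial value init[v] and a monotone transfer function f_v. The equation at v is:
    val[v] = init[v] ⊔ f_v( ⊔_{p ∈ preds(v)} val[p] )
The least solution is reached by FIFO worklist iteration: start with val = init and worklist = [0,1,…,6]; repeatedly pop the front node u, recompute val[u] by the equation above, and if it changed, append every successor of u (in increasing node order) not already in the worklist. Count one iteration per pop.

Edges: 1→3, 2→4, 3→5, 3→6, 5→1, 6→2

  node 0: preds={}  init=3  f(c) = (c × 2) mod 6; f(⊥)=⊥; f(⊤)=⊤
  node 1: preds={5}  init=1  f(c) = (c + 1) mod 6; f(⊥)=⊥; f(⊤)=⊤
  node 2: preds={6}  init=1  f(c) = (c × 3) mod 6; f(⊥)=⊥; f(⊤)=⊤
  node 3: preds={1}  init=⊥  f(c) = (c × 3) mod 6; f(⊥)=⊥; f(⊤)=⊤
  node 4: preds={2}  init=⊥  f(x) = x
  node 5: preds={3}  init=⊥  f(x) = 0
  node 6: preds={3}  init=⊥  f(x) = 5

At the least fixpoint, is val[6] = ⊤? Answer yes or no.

Trace (10 dequeues):
  [1] u=0 | in ⊥ | out 3 | ==
  [2] u=1 | in ⊥ | out 1 | ==
  [3] u=2 | in ⊥ | out 1 | ==
  [4] u=3 | in 1 | out 3 | prev ⊥ | push {}
  [5] u=4 | in 1 | out 1 | prev ⊥ | push {}
  [6] u=5 | in 3 | out 0 | prev ⊥ | push {1}
  [7] u=6 | in 3 | out 5 | prev ⊥ | push {2}
  [8] u=1 | in 0 | out 1 | ==
  [9] u=2 | in 5 | out ⊤ | prev 1 | push {4}
  [10] u=4 | in ⊤ | out ⊤ | prev 1 | push {}

Converged values:
  [0] 3
  [1] 1
  [2] ⊤
  [3] 3
  [4] ⊤
  [5] 0
  [6] 5

no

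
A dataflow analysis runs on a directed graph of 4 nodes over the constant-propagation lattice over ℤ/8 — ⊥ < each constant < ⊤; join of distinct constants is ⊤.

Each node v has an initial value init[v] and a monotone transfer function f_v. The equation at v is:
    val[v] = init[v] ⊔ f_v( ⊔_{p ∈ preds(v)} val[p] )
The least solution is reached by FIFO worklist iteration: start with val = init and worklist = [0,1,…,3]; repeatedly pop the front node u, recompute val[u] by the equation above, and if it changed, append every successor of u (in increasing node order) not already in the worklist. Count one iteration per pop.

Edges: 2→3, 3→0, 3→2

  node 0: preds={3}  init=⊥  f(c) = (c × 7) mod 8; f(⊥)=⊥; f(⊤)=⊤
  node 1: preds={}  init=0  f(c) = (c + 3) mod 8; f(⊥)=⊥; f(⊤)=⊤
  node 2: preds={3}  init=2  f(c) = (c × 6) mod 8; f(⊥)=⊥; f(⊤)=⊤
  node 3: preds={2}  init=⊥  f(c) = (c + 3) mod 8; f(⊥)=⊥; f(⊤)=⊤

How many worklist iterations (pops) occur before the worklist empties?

9

Iteration log — 9 steps:
  step 1. node 0  ⊔preds=⊥  new=⊥  stable
  step 2. node 1  ⊔preds=⊥  new=0  stable
  step 3. node 2  ⊔preds=⊥  new=2  stable
  step 4. node 3  ⊔preds=2  new=5  old=⊥  +wl: 0,2
  step 5. node 0  ⊔preds=5  new=3  old=⊥  +wl: 
  step 6. node 2  ⊔preds=5  new=⊤  old=2  +wl: 3
  step 7. node 3  ⊔preds=⊤  new=⊤  old=5  +wl: 0,2
  step 8. node 0  ⊔preds=⊤  new=⊤  old=3  +wl: 
  step 9. node 2  ⊔preds=⊤  new=⊤  stable

Least fixpoint reached:
  node 0: ⊤
  node 1: 0
  node 2: ⊤
  node 3: ⊤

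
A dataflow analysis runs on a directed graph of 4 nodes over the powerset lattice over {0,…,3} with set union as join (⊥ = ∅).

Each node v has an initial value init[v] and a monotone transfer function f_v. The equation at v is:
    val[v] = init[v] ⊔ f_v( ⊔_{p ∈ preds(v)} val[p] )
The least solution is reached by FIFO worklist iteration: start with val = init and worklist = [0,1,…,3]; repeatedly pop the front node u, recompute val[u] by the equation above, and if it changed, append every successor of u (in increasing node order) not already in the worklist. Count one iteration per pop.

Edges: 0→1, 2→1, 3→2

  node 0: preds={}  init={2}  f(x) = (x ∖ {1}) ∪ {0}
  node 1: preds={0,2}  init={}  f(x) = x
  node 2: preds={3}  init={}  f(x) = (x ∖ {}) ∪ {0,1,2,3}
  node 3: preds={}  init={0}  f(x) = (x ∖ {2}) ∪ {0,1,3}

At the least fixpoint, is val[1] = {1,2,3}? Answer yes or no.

Iteration log — 6 steps:
  step 1. node 0  ⊔preds={}  new={0,2}  old={2}  +wl: 
  step 2. node 1  ⊔preds={0,2}  new={0,2}  old={}  +wl: 
  step 3. node 2  ⊔preds={0}  new={0,1,2,3}  old={}  +wl: 1
  step 4. node 3  ⊔preds={}  new={0,1,3}  old={0}  +wl: 2
  step 5. node 1  ⊔preds={0,1,2,3}  new={0,1,2,3}  old={0,2}  +wl: 
  step 6. node 2  ⊔preds={0,1,3}  new={0,1,2,3}  stable

Least fixpoint reached:
  node 0: {0,2}
  node 1: {0,1,2,3}
  node 2: {0,1,2,3}
  node 3: {0,1,3}

no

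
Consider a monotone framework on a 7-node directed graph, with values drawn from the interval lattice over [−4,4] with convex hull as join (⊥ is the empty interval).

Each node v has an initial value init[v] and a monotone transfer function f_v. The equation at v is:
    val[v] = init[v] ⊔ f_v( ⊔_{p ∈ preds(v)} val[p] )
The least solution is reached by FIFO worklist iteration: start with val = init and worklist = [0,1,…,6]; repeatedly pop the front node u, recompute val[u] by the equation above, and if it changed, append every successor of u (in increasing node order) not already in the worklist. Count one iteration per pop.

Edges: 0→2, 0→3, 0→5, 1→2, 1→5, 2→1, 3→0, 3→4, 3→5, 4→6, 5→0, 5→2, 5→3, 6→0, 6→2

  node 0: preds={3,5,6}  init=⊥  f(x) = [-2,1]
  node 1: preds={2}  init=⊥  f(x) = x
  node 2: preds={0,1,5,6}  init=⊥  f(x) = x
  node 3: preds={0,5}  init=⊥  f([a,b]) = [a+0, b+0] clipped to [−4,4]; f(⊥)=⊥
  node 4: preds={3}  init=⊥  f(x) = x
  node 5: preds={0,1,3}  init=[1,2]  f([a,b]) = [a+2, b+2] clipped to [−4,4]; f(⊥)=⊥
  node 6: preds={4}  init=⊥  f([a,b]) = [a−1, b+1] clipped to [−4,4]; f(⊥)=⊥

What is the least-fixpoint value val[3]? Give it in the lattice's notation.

[-2,4]

Trace (21 dequeues):
  [1] u=0 | in [1,2] | out [-2,1] | prev ⊥ | push {}
  [2] u=1 | in ⊥ | out ⊥ | ==
  [3] u=2 | in [-2,2] | out [-2,2] | prev ⊥ | push {1}
  [4] u=3 | in [-2,2] | out [-2,2] | prev ⊥ | push {0}
  [5] u=4 | in [-2,2] | out [-2,2] | prev ⊥ | push {}
  [6] u=5 | in [-2,2] | out [0,4] | prev [1,2] | push {2,3}
  [7] u=6 | in [-2,2] | out [-3,3] | prev ⊥ | push {}
  [8] u=1 | in [-2,2] | out [-2,2] | prev ⊥ | push {5}
  [9] u=0 | in [-3,4] | out [-2,1] | ==
  [10] u=2 | in [-3,4] | out [-3,4] | prev [-2,2] | push {1}
  [11] u=3 | in [-2,4] | out [-2,4] | prev [-2,2] | push {0,4}
  [12] u=5 | in [-2,4] | out [0,4] | ==
  [13] u=1 | in [-3,4] | out [-3,4] | prev [-2,2] | push {2,5}
  [14] u=0 | in [-3,4] | out [-2,1] | ==
  [15] u=4 | in [-2,4] | out [-2,4] | prev [-2,2] | push {6}
  [16] u=2 | in [-3,4] | out [-3,4] | ==
  [17] u=5 | in [-3,4] | out [-1,4] | prev [0,4] | push {0,2,3}
  [18] u=6 | in [-2,4] | out [-3,4] | prev [-3,3] | push {}
  [19] u=0 | in [-3,4] | out [-2,1] | ==
  [20] u=2 | in [-3,4] | out [-3,4] | ==
  [21] u=3 | in [-2,4] | out [-2,4] | ==

Converged values:
  [0] [-2,1]
  [1] [-3,4]
  [2] [-3,4]
  [3] [-2,4]
  [4] [-2,4]
  [5] [-1,4]
  [6] [-3,4]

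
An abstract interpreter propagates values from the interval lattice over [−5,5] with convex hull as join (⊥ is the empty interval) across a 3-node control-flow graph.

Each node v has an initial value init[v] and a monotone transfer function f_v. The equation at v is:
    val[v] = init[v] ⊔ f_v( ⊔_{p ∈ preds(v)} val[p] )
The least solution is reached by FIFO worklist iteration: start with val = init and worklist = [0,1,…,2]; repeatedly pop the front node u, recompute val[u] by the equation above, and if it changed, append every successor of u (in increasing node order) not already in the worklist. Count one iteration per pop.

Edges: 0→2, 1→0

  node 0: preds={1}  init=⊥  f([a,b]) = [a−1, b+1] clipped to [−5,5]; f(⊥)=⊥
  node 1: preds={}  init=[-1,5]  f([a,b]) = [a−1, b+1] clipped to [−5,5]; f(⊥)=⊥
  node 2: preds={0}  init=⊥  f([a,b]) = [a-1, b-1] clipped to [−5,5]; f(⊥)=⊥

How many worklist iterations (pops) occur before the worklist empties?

3

Iteration log — 3 steps:
  step 1. node 0  ⊔preds=[-1,5]  new=[-2,5]  old=⊥  +wl: 
  step 2. node 1  ⊔preds=⊥  new=[-1,5]  stable
  step 3. node 2  ⊔preds=[-2,5]  new=[-3,4]  old=⊥  +wl: 

Least fixpoint reached:
  node 0: [-2,5]
  node 1: [-1,5]
  node 2: [-3,4]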